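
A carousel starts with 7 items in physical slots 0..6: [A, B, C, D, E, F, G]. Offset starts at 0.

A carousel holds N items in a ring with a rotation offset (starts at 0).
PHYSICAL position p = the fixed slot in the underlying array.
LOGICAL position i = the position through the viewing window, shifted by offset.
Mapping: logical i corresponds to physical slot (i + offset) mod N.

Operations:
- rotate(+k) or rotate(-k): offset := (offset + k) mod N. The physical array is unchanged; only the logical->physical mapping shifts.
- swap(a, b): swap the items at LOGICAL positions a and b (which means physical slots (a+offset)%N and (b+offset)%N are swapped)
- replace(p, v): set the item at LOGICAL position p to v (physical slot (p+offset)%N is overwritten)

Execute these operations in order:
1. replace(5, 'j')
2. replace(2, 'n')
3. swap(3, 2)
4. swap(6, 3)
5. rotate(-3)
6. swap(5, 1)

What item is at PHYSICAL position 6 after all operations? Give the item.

After op 1 (replace(5, 'j')): offset=0, physical=[A,B,C,D,E,j,G], logical=[A,B,C,D,E,j,G]
After op 2 (replace(2, 'n')): offset=0, physical=[A,B,n,D,E,j,G], logical=[A,B,n,D,E,j,G]
After op 3 (swap(3, 2)): offset=0, physical=[A,B,D,n,E,j,G], logical=[A,B,D,n,E,j,G]
After op 4 (swap(6, 3)): offset=0, physical=[A,B,D,G,E,j,n], logical=[A,B,D,G,E,j,n]
After op 5 (rotate(-3)): offset=4, physical=[A,B,D,G,E,j,n], logical=[E,j,n,A,B,D,G]
After op 6 (swap(5, 1)): offset=4, physical=[A,B,j,G,E,D,n], logical=[E,D,n,A,B,j,G]

Answer: n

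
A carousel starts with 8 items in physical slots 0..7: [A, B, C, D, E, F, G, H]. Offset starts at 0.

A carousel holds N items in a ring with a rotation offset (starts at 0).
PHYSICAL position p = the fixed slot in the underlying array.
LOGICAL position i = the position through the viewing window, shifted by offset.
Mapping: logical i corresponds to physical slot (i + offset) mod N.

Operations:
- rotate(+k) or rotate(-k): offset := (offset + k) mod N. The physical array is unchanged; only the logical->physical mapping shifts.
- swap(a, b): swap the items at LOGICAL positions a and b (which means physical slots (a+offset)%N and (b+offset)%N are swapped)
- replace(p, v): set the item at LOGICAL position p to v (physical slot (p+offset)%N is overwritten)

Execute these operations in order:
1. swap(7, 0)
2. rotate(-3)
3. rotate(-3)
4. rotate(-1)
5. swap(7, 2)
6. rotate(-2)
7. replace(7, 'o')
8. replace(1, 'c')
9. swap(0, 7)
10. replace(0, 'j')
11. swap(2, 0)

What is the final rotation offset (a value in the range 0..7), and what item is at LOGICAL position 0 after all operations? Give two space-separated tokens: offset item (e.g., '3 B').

After op 1 (swap(7, 0)): offset=0, physical=[H,B,C,D,E,F,G,A], logical=[H,B,C,D,E,F,G,A]
After op 2 (rotate(-3)): offset=5, physical=[H,B,C,D,E,F,G,A], logical=[F,G,A,H,B,C,D,E]
After op 3 (rotate(-3)): offset=2, physical=[H,B,C,D,E,F,G,A], logical=[C,D,E,F,G,A,H,B]
After op 4 (rotate(-1)): offset=1, physical=[H,B,C,D,E,F,G,A], logical=[B,C,D,E,F,G,A,H]
After op 5 (swap(7, 2)): offset=1, physical=[D,B,C,H,E,F,G,A], logical=[B,C,H,E,F,G,A,D]
After op 6 (rotate(-2)): offset=7, physical=[D,B,C,H,E,F,G,A], logical=[A,D,B,C,H,E,F,G]
After op 7 (replace(7, 'o')): offset=7, physical=[D,B,C,H,E,F,o,A], logical=[A,D,B,C,H,E,F,o]
After op 8 (replace(1, 'c')): offset=7, physical=[c,B,C,H,E,F,o,A], logical=[A,c,B,C,H,E,F,o]
After op 9 (swap(0, 7)): offset=7, physical=[c,B,C,H,E,F,A,o], logical=[o,c,B,C,H,E,F,A]
After op 10 (replace(0, 'j')): offset=7, physical=[c,B,C,H,E,F,A,j], logical=[j,c,B,C,H,E,F,A]
After op 11 (swap(2, 0)): offset=7, physical=[c,j,C,H,E,F,A,B], logical=[B,c,j,C,H,E,F,A]

Answer: 7 B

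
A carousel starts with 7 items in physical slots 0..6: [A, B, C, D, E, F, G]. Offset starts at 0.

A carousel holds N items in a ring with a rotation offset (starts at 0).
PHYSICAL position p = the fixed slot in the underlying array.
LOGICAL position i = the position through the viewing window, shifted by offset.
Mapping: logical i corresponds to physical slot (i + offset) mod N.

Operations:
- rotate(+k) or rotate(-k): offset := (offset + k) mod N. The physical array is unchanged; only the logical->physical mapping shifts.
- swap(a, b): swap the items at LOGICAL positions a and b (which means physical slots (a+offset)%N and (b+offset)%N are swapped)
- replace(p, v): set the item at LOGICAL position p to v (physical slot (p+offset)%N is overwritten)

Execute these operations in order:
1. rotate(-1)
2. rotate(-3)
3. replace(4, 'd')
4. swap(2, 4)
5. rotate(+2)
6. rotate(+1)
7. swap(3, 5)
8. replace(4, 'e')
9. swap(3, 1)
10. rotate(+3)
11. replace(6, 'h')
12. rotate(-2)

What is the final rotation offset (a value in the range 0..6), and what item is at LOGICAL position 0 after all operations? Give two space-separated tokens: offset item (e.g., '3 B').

Answer: 0 E

Derivation:
After op 1 (rotate(-1)): offset=6, physical=[A,B,C,D,E,F,G], logical=[G,A,B,C,D,E,F]
After op 2 (rotate(-3)): offset=3, physical=[A,B,C,D,E,F,G], logical=[D,E,F,G,A,B,C]
After op 3 (replace(4, 'd')): offset=3, physical=[d,B,C,D,E,F,G], logical=[D,E,F,G,d,B,C]
After op 4 (swap(2, 4)): offset=3, physical=[F,B,C,D,E,d,G], logical=[D,E,d,G,F,B,C]
After op 5 (rotate(+2)): offset=5, physical=[F,B,C,D,E,d,G], logical=[d,G,F,B,C,D,E]
After op 6 (rotate(+1)): offset=6, physical=[F,B,C,D,E,d,G], logical=[G,F,B,C,D,E,d]
After op 7 (swap(3, 5)): offset=6, physical=[F,B,E,D,C,d,G], logical=[G,F,B,E,D,C,d]
After op 8 (replace(4, 'e')): offset=6, physical=[F,B,E,e,C,d,G], logical=[G,F,B,E,e,C,d]
After op 9 (swap(3, 1)): offset=6, physical=[E,B,F,e,C,d,G], logical=[G,E,B,F,e,C,d]
After op 10 (rotate(+3)): offset=2, physical=[E,B,F,e,C,d,G], logical=[F,e,C,d,G,E,B]
After op 11 (replace(6, 'h')): offset=2, physical=[E,h,F,e,C,d,G], logical=[F,e,C,d,G,E,h]
After op 12 (rotate(-2)): offset=0, physical=[E,h,F,e,C,d,G], logical=[E,h,F,e,C,d,G]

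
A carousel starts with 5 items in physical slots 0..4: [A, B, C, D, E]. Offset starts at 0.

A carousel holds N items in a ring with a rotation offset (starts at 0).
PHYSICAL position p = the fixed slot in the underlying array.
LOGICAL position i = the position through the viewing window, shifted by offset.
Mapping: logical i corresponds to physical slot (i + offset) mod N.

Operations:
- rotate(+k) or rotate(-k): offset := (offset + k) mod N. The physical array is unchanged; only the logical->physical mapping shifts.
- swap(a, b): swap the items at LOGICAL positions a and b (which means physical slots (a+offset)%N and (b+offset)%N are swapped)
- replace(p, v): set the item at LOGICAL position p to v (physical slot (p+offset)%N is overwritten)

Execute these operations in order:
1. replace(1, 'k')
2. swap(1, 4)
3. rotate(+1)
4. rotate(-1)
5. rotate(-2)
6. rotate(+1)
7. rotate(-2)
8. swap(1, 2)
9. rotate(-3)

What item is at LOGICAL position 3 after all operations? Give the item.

Answer: C

Derivation:
After op 1 (replace(1, 'k')): offset=0, physical=[A,k,C,D,E], logical=[A,k,C,D,E]
After op 2 (swap(1, 4)): offset=0, physical=[A,E,C,D,k], logical=[A,E,C,D,k]
After op 3 (rotate(+1)): offset=1, physical=[A,E,C,D,k], logical=[E,C,D,k,A]
After op 4 (rotate(-1)): offset=0, physical=[A,E,C,D,k], logical=[A,E,C,D,k]
After op 5 (rotate(-2)): offset=3, physical=[A,E,C,D,k], logical=[D,k,A,E,C]
After op 6 (rotate(+1)): offset=4, physical=[A,E,C,D,k], logical=[k,A,E,C,D]
After op 7 (rotate(-2)): offset=2, physical=[A,E,C,D,k], logical=[C,D,k,A,E]
After op 8 (swap(1, 2)): offset=2, physical=[A,E,C,k,D], logical=[C,k,D,A,E]
After op 9 (rotate(-3)): offset=4, physical=[A,E,C,k,D], logical=[D,A,E,C,k]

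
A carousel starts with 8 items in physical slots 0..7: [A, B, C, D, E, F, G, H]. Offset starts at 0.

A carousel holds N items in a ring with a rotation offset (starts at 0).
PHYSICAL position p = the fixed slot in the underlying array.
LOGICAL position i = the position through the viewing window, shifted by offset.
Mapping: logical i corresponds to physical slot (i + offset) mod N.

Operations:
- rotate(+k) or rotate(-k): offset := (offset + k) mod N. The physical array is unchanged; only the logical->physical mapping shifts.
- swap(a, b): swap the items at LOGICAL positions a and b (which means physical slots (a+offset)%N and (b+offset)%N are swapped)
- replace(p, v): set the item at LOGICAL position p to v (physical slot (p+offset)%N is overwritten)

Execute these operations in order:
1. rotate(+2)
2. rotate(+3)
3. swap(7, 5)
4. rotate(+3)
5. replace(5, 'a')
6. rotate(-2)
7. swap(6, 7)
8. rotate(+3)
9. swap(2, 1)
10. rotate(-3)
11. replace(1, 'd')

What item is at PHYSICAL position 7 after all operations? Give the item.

Answer: d

Derivation:
After op 1 (rotate(+2)): offset=2, physical=[A,B,C,D,E,F,G,H], logical=[C,D,E,F,G,H,A,B]
After op 2 (rotate(+3)): offset=5, physical=[A,B,C,D,E,F,G,H], logical=[F,G,H,A,B,C,D,E]
After op 3 (swap(7, 5)): offset=5, physical=[A,B,E,D,C,F,G,H], logical=[F,G,H,A,B,E,D,C]
After op 4 (rotate(+3)): offset=0, physical=[A,B,E,D,C,F,G,H], logical=[A,B,E,D,C,F,G,H]
After op 5 (replace(5, 'a')): offset=0, physical=[A,B,E,D,C,a,G,H], logical=[A,B,E,D,C,a,G,H]
After op 6 (rotate(-2)): offset=6, physical=[A,B,E,D,C,a,G,H], logical=[G,H,A,B,E,D,C,a]
After op 7 (swap(6, 7)): offset=6, physical=[A,B,E,D,a,C,G,H], logical=[G,H,A,B,E,D,a,C]
After op 8 (rotate(+3)): offset=1, physical=[A,B,E,D,a,C,G,H], logical=[B,E,D,a,C,G,H,A]
After op 9 (swap(2, 1)): offset=1, physical=[A,B,D,E,a,C,G,H], logical=[B,D,E,a,C,G,H,A]
After op 10 (rotate(-3)): offset=6, physical=[A,B,D,E,a,C,G,H], logical=[G,H,A,B,D,E,a,C]
After op 11 (replace(1, 'd')): offset=6, physical=[A,B,D,E,a,C,G,d], logical=[G,d,A,B,D,E,a,C]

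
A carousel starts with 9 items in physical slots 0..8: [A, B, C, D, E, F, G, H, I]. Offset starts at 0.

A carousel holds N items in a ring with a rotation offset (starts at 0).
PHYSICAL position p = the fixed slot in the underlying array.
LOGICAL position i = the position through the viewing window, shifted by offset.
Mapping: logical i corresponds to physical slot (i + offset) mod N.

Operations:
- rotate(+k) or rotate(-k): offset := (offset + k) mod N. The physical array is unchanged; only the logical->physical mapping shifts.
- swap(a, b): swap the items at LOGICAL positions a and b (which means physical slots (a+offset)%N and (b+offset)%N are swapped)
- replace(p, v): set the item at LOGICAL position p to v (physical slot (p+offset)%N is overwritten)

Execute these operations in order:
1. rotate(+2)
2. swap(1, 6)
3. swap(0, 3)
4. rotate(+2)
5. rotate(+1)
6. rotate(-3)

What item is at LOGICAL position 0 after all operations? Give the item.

After op 1 (rotate(+2)): offset=2, physical=[A,B,C,D,E,F,G,H,I], logical=[C,D,E,F,G,H,I,A,B]
After op 2 (swap(1, 6)): offset=2, physical=[A,B,C,I,E,F,G,H,D], logical=[C,I,E,F,G,H,D,A,B]
After op 3 (swap(0, 3)): offset=2, physical=[A,B,F,I,E,C,G,H,D], logical=[F,I,E,C,G,H,D,A,B]
After op 4 (rotate(+2)): offset=4, physical=[A,B,F,I,E,C,G,H,D], logical=[E,C,G,H,D,A,B,F,I]
After op 5 (rotate(+1)): offset=5, physical=[A,B,F,I,E,C,G,H,D], logical=[C,G,H,D,A,B,F,I,E]
After op 6 (rotate(-3)): offset=2, physical=[A,B,F,I,E,C,G,H,D], logical=[F,I,E,C,G,H,D,A,B]

Answer: F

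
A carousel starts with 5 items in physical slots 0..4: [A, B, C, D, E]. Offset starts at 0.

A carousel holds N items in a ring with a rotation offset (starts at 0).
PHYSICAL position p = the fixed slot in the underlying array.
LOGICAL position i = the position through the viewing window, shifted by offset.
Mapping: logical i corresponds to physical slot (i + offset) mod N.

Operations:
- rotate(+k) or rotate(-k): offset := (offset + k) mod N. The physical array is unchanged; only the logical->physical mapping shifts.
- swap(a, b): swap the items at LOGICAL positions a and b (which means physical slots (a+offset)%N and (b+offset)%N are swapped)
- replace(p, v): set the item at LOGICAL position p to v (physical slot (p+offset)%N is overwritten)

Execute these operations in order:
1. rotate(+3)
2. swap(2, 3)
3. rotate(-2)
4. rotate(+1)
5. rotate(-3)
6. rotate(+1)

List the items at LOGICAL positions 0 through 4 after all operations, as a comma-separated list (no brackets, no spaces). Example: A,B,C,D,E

After op 1 (rotate(+3)): offset=3, physical=[A,B,C,D,E], logical=[D,E,A,B,C]
After op 2 (swap(2, 3)): offset=3, physical=[B,A,C,D,E], logical=[D,E,B,A,C]
After op 3 (rotate(-2)): offset=1, physical=[B,A,C,D,E], logical=[A,C,D,E,B]
After op 4 (rotate(+1)): offset=2, physical=[B,A,C,D,E], logical=[C,D,E,B,A]
After op 5 (rotate(-3)): offset=4, physical=[B,A,C,D,E], logical=[E,B,A,C,D]
After op 6 (rotate(+1)): offset=0, physical=[B,A,C,D,E], logical=[B,A,C,D,E]

Answer: B,A,C,D,E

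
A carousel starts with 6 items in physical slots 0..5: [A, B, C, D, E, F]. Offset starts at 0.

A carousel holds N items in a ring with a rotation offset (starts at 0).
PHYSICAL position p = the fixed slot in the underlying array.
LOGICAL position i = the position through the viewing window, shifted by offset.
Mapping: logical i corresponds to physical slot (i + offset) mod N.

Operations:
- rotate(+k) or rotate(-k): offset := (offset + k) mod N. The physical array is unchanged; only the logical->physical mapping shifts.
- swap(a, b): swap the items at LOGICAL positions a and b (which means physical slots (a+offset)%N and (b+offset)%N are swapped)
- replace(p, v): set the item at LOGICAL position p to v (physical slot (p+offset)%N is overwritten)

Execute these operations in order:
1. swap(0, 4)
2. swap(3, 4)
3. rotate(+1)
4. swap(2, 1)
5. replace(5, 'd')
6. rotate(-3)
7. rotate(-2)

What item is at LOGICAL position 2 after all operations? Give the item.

Answer: D

Derivation:
After op 1 (swap(0, 4)): offset=0, physical=[E,B,C,D,A,F], logical=[E,B,C,D,A,F]
After op 2 (swap(3, 4)): offset=0, physical=[E,B,C,A,D,F], logical=[E,B,C,A,D,F]
After op 3 (rotate(+1)): offset=1, physical=[E,B,C,A,D,F], logical=[B,C,A,D,F,E]
After op 4 (swap(2, 1)): offset=1, physical=[E,B,A,C,D,F], logical=[B,A,C,D,F,E]
After op 5 (replace(5, 'd')): offset=1, physical=[d,B,A,C,D,F], logical=[B,A,C,D,F,d]
After op 6 (rotate(-3)): offset=4, physical=[d,B,A,C,D,F], logical=[D,F,d,B,A,C]
After op 7 (rotate(-2)): offset=2, physical=[d,B,A,C,D,F], logical=[A,C,D,F,d,B]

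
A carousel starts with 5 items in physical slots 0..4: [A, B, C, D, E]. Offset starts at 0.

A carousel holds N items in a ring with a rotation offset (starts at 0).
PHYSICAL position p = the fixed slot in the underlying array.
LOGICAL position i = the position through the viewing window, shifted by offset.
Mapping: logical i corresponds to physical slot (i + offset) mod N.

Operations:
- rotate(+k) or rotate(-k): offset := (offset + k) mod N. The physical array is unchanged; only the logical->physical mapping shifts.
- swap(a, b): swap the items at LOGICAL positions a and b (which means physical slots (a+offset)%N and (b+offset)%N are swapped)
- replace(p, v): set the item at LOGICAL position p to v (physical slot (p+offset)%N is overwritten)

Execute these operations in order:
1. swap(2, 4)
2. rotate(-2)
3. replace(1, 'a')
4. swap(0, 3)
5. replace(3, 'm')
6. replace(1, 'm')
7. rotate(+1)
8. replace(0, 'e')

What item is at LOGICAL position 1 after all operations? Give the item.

Answer: A

Derivation:
After op 1 (swap(2, 4)): offset=0, physical=[A,B,E,D,C], logical=[A,B,E,D,C]
After op 2 (rotate(-2)): offset=3, physical=[A,B,E,D,C], logical=[D,C,A,B,E]
After op 3 (replace(1, 'a')): offset=3, physical=[A,B,E,D,a], logical=[D,a,A,B,E]
After op 4 (swap(0, 3)): offset=3, physical=[A,D,E,B,a], logical=[B,a,A,D,E]
After op 5 (replace(3, 'm')): offset=3, physical=[A,m,E,B,a], logical=[B,a,A,m,E]
After op 6 (replace(1, 'm')): offset=3, physical=[A,m,E,B,m], logical=[B,m,A,m,E]
After op 7 (rotate(+1)): offset=4, physical=[A,m,E,B,m], logical=[m,A,m,E,B]
After op 8 (replace(0, 'e')): offset=4, physical=[A,m,E,B,e], logical=[e,A,m,E,B]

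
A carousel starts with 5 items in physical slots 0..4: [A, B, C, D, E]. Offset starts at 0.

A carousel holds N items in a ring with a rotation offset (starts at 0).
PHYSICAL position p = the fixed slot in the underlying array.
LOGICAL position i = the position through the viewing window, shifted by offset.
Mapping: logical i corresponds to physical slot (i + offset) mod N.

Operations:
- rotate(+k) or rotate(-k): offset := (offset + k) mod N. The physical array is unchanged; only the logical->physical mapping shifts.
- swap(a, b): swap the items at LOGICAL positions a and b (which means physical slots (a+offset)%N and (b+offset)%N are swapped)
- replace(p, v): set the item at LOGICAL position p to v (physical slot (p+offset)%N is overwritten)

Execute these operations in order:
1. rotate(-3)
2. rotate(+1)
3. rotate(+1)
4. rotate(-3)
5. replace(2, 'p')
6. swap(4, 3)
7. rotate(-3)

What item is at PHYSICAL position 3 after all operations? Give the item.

Answer: p

Derivation:
After op 1 (rotate(-3)): offset=2, physical=[A,B,C,D,E], logical=[C,D,E,A,B]
After op 2 (rotate(+1)): offset=3, physical=[A,B,C,D,E], logical=[D,E,A,B,C]
After op 3 (rotate(+1)): offset=4, physical=[A,B,C,D,E], logical=[E,A,B,C,D]
After op 4 (rotate(-3)): offset=1, physical=[A,B,C,D,E], logical=[B,C,D,E,A]
After op 5 (replace(2, 'p')): offset=1, physical=[A,B,C,p,E], logical=[B,C,p,E,A]
After op 6 (swap(4, 3)): offset=1, physical=[E,B,C,p,A], logical=[B,C,p,A,E]
After op 7 (rotate(-3)): offset=3, physical=[E,B,C,p,A], logical=[p,A,E,B,C]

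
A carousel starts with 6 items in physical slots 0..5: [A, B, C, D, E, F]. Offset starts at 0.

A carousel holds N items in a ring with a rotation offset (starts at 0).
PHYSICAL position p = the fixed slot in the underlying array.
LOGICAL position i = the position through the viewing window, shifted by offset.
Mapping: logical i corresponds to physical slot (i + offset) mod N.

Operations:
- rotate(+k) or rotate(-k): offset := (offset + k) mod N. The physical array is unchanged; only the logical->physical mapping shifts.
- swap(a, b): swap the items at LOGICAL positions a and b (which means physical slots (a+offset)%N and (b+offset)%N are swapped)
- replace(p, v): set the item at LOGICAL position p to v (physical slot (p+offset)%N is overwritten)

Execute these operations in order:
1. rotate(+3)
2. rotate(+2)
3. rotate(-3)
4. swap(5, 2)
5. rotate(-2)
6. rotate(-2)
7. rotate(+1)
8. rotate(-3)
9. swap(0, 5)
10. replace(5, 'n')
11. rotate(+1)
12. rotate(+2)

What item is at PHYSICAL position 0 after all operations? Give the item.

After op 1 (rotate(+3)): offset=3, physical=[A,B,C,D,E,F], logical=[D,E,F,A,B,C]
After op 2 (rotate(+2)): offset=5, physical=[A,B,C,D,E,F], logical=[F,A,B,C,D,E]
After op 3 (rotate(-3)): offset=2, physical=[A,B,C,D,E,F], logical=[C,D,E,F,A,B]
After op 4 (swap(5, 2)): offset=2, physical=[A,E,C,D,B,F], logical=[C,D,B,F,A,E]
After op 5 (rotate(-2)): offset=0, physical=[A,E,C,D,B,F], logical=[A,E,C,D,B,F]
After op 6 (rotate(-2)): offset=4, physical=[A,E,C,D,B,F], logical=[B,F,A,E,C,D]
After op 7 (rotate(+1)): offset=5, physical=[A,E,C,D,B,F], logical=[F,A,E,C,D,B]
After op 8 (rotate(-3)): offset=2, physical=[A,E,C,D,B,F], logical=[C,D,B,F,A,E]
After op 9 (swap(0, 5)): offset=2, physical=[A,C,E,D,B,F], logical=[E,D,B,F,A,C]
After op 10 (replace(5, 'n')): offset=2, physical=[A,n,E,D,B,F], logical=[E,D,B,F,A,n]
After op 11 (rotate(+1)): offset=3, physical=[A,n,E,D,B,F], logical=[D,B,F,A,n,E]
After op 12 (rotate(+2)): offset=5, physical=[A,n,E,D,B,F], logical=[F,A,n,E,D,B]

Answer: A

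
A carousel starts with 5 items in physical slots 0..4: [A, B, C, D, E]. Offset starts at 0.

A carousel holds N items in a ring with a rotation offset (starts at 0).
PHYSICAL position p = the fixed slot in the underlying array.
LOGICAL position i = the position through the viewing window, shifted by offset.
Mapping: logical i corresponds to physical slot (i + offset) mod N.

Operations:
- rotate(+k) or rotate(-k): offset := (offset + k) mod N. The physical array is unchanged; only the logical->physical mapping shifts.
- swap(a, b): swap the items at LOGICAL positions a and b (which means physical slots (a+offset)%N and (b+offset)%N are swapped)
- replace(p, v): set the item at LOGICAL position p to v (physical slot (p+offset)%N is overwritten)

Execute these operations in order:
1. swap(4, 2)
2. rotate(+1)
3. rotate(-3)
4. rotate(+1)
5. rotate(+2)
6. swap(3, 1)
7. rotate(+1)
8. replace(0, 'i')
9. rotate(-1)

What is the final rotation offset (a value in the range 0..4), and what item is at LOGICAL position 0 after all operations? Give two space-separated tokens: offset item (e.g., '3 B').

Answer: 1 B

Derivation:
After op 1 (swap(4, 2)): offset=0, physical=[A,B,E,D,C], logical=[A,B,E,D,C]
After op 2 (rotate(+1)): offset=1, physical=[A,B,E,D,C], logical=[B,E,D,C,A]
After op 3 (rotate(-3)): offset=3, physical=[A,B,E,D,C], logical=[D,C,A,B,E]
After op 4 (rotate(+1)): offset=4, physical=[A,B,E,D,C], logical=[C,A,B,E,D]
After op 5 (rotate(+2)): offset=1, physical=[A,B,E,D,C], logical=[B,E,D,C,A]
After op 6 (swap(3, 1)): offset=1, physical=[A,B,C,D,E], logical=[B,C,D,E,A]
After op 7 (rotate(+1)): offset=2, physical=[A,B,C,D,E], logical=[C,D,E,A,B]
After op 8 (replace(0, 'i')): offset=2, physical=[A,B,i,D,E], logical=[i,D,E,A,B]
After op 9 (rotate(-1)): offset=1, physical=[A,B,i,D,E], logical=[B,i,D,E,A]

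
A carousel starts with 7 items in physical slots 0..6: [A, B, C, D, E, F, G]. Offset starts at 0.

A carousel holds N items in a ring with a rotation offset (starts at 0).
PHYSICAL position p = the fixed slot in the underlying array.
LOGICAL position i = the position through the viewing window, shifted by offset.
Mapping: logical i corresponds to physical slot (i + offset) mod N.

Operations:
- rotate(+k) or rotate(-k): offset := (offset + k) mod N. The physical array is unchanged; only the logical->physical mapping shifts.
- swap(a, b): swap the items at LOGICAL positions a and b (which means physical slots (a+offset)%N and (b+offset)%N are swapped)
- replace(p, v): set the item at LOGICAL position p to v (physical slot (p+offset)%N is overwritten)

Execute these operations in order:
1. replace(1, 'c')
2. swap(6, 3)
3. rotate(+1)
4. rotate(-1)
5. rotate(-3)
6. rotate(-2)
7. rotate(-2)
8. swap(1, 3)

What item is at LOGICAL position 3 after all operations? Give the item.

After op 1 (replace(1, 'c')): offset=0, physical=[A,c,C,D,E,F,G], logical=[A,c,C,D,E,F,G]
After op 2 (swap(6, 3)): offset=0, physical=[A,c,C,G,E,F,D], logical=[A,c,C,G,E,F,D]
After op 3 (rotate(+1)): offset=1, physical=[A,c,C,G,E,F,D], logical=[c,C,G,E,F,D,A]
After op 4 (rotate(-1)): offset=0, physical=[A,c,C,G,E,F,D], logical=[A,c,C,G,E,F,D]
After op 5 (rotate(-3)): offset=4, physical=[A,c,C,G,E,F,D], logical=[E,F,D,A,c,C,G]
After op 6 (rotate(-2)): offset=2, physical=[A,c,C,G,E,F,D], logical=[C,G,E,F,D,A,c]
After op 7 (rotate(-2)): offset=0, physical=[A,c,C,G,E,F,D], logical=[A,c,C,G,E,F,D]
After op 8 (swap(1, 3)): offset=0, physical=[A,G,C,c,E,F,D], logical=[A,G,C,c,E,F,D]

Answer: c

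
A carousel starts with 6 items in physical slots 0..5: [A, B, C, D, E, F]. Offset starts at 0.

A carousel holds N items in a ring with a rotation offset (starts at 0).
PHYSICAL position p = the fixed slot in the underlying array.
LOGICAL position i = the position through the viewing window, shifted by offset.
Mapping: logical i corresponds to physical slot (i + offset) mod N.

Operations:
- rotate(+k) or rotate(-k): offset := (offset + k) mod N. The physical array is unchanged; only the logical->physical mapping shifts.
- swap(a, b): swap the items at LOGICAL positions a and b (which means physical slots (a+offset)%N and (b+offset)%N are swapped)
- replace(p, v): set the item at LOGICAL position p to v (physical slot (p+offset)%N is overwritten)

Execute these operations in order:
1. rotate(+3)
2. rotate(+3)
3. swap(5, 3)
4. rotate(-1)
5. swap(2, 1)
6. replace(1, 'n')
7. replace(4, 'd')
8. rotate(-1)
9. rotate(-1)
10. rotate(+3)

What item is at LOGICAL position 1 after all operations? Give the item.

After op 1 (rotate(+3)): offset=3, physical=[A,B,C,D,E,F], logical=[D,E,F,A,B,C]
After op 2 (rotate(+3)): offset=0, physical=[A,B,C,D,E,F], logical=[A,B,C,D,E,F]
After op 3 (swap(5, 3)): offset=0, physical=[A,B,C,F,E,D], logical=[A,B,C,F,E,D]
After op 4 (rotate(-1)): offset=5, physical=[A,B,C,F,E,D], logical=[D,A,B,C,F,E]
After op 5 (swap(2, 1)): offset=5, physical=[B,A,C,F,E,D], logical=[D,B,A,C,F,E]
After op 6 (replace(1, 'n')): offset=5, physical=[n,A,C,F,E,D], logical=[D,n,A,C,F,E]
After op 7 (replace(4, 'd')): offset=5, physical=[n,A,C,d,E,D], logical=[D,n,A,C,d,E]
After op 8 (rotate(-1)): offset=4, physical=[n,A,C,d,E,D], logical=[E,D,n,A,C,d]
After op 9 (rotate(-1)): offset=3, physical=[n,A,C,d,E,D], logical=[d,E,D,n,A,C]
After op 10 (rotate(+3)): offset=0, physical=[n,A,C,d,E,D], logical=[n,A,C,d,E,D]

Answer: A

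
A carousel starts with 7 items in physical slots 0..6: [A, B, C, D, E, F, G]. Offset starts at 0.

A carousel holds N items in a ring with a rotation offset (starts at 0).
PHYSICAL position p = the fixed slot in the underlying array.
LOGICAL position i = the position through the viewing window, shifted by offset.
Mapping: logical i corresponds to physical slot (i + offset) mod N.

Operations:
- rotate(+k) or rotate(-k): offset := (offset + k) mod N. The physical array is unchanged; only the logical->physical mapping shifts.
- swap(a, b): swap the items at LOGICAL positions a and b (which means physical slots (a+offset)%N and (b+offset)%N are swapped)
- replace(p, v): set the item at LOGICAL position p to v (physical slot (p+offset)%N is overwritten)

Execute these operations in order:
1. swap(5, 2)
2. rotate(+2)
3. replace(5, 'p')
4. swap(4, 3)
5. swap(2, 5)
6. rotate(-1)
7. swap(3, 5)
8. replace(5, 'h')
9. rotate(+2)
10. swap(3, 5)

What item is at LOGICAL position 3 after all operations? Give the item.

Answer: B

Derivation:
After op 1 (swap(5, 2)): offset=0, physical=[A,B,F,D,E,C,G], logical=[A,B,F,D,E,C,G]
After op 2 (rotate(+2)): offset=2, physical=[A,B,F,D,E,C,G], logical=[F,D,E,C,G,A,B]
After op 3 (replace(5, 'p')): offset=2, physical=[p,B,F,D,E,C,G], logical=[F,D,E,C,G,p,B]
After op 4 (swap(4, 3)): offset=2, physical=[p,B,F,D,E,G,C], logical=[F,D,E,G,C,p,B]
After op 5 (swap(2, 5)): offset=2, physical=[E,B,F,D,p,G,C], logical=[F,D,p,G,C,E,B]
After op 6 (rotate(-1)): offset=1, physical=[E,B,F,D,p,G,C], logical=[B,F,D,p,G,C,E]
After op 7 (swap(3, 5)): offset=1, physical=[E,B,F,D,C,G,p], logical=[B,F,D,C,G,p,E]
After op 8 (replace(5, 'h')): offset=1, physical=[E,B,F,D,C,G,h], logical=[B,F,D,C,G,h,E]
After op 9 (rotate(+2)): offset=3, physical=[E,B,F,D,C,G,h], logical=[D,C,G,h,E,B,F]
After op 10 (swap(3, 5)): offset=3, physical=[E,h,F,D,C,G,B], logical=[D,C,G,B,E,h,F]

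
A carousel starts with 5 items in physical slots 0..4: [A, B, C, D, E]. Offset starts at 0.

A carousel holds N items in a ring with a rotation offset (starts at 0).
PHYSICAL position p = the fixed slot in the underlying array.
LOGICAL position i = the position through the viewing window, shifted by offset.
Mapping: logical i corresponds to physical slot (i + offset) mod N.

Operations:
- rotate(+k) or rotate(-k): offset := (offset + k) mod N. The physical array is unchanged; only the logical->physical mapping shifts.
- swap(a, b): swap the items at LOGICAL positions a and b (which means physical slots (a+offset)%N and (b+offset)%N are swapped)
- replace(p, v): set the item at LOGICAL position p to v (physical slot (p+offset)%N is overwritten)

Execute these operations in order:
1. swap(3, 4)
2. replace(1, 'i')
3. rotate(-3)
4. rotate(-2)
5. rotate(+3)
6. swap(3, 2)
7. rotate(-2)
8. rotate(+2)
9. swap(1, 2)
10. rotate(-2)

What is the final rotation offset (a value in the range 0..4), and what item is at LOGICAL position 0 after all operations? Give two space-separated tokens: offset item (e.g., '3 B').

After op 1 (swap(3, 4)): offset=0, physical=[A,B,C,E,D], logical=[A,B,C,E,D]
After op 2 (replace(1, 'i')): offset=0, physical=[A,i,C,E,D], logical=[A,i,C,E,D]
After op 3 (rotate(-3)): offset=2, physical=[A,i,C,E,D], logical=[C,E,D,A,i]
After op 4 (rotate(-2)): offset=0, physical=[A,i,C,E,D], logical=[A,i,C,E,D]
After op 5 (rotate(+3)): offset=3, physical=[A,i,C,E,D], logical=[E,D,A,i,C]
After op 6 (swap(3, 2)): offset=3, physical=[i,A,C,E,D], logical=[E,D,i,A,C]
After op 7 (rotate(-2)): offset=1, physical=[i,A,C,E,D], logical=[A,C,E,D,i]
After op 8 (rotate(+2)): offset=3, physical=[i,A,C,E,D], logical=[E,D,i,A,C]
After op 9 (swap(1, 2)): offset=3, physical=[D,A,C,E,i], logical=[E,i,D,A,C]
After op 10 (rotate(-2)): offset=1, physical=[D,A,C,E,i], logical=[A,C,E,i,D]

Answer: 1 A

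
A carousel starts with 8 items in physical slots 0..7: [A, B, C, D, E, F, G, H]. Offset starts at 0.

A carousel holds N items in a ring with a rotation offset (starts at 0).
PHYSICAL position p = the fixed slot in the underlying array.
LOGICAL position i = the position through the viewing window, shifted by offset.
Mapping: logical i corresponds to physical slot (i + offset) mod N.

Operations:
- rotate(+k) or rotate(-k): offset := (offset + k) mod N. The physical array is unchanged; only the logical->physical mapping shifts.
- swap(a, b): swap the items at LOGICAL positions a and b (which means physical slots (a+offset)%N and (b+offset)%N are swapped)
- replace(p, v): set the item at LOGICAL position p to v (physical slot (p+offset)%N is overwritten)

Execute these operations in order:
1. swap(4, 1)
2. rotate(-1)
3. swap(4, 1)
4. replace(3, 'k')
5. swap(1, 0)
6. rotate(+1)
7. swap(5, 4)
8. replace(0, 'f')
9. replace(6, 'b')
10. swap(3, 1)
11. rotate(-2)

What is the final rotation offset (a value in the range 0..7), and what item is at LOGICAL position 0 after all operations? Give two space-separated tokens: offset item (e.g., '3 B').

After op 1 (swap(4, 1)): offset=0, physical=[A,E,C,D,B,F,G,H], logical=[A,E,C,D,B,F,G,H]
After op 2 (rotate(-1)): offset=7, physical=[A,E,C,D,B,F,G,H], logical=[H,A,E,C,D,B,F,G]
After op 3 (swap(4, 1)): offset=7, physical=[D,E,C,A,B,F,G,H], logical=[H,D,E,C,A,B,F,G]
After op 4 (replace(3, 'k')): offset=7, physical=[D,E,k,A,B,F,G,H], logical=[H,D,E,k,A,B,F,G]
After op 5 (swap(1, 0)): offset=7, physical=[H,E,k,A,B,F,G,D], logical=[D,H,E,k,A,B,F,G]
After op 6 (rotate(+1)): offset=0, physical=[H,E,k,A,B,F,G,D], logical=[H,E,k,A,B,F,G,D]
After op 7 (swap(5, 4)): offset=0, physical=[H,E,k,A,F,B,G,D], logical=[H,E,k,A,F,B,G,D]
After op 8 (replace(0, 'f')): offset=0, physical=[f,E,k,A,F,B,G,D], logical=[f,E,k,A,F,B,G,D]
After op 9 (replace(6, 'b')): offset=0, physical=[f,E,k,A,F,B,b,D], logical=[f,E,k,A,F,B,b,D]
After op 10 (swap(3, 1)): offset=0, physical=[f,A,k,E,F,B,b,D], logical=[f,A,k,E,F,B,b,D]
After op 11 (rotate(-2)): offset=6, physical=[f,A,k,E,F,B,b,D], logical=[b,D,f,A,k,E,F,B]

Answer: 6 b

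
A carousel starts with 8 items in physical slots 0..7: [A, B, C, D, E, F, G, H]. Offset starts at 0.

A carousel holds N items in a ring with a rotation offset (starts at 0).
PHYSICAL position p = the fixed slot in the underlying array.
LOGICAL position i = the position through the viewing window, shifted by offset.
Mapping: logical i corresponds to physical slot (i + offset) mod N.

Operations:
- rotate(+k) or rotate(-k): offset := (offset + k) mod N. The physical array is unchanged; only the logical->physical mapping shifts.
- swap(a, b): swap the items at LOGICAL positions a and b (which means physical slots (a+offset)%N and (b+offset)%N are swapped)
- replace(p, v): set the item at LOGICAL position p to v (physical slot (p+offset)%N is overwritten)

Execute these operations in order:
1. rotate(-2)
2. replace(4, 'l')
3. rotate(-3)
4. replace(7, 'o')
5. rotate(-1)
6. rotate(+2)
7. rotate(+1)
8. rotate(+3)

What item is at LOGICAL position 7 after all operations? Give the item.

Answer: H

Derivation:
After op 1 (rotate(-2)): offset=6, physical=[A,B,C,D,E,F,G,H], logical=[G,H,A,B,C,D,E,F]
After op 2 (replace(4, 'l')): offset=6, physical=[A,B,l,D,E,F,G,H], logical=[G,H,A,B,l,D,E,F]
After op 3 (rotate(-3)): offset=3, physical=[A,B,l,D,E,F,G,H], logical=[D,E,F,G,H,A,B,l]
After op 4 (replace(7, 'o')): offset=3, physical=[A,B,o,D,E,F,G,H], logical=[D,E,F,G,H,A,B,o]
After op 5 (rotate(-1)): offset=2, physical=[A,B,o,D,E,F,G,H], logical=[o,D,E,F,G,H,A,B]
After op 6 (rotate(+2)): offset=4, physical=[A,B,o,D,E,F,G,H], logical=[E,F,G,H,A,B,o,D]
After op 7 (rotate(+1)): offset=5, physical=[A,B,o,D,E,F,G,H], logical=[F,G,H,A,B,o,D,E]
After op 8 (rotate(+3)): offset=0, physical=[A,B,o,D,E,F,G,H], logical=[A,B,o,D,E,F,G,H]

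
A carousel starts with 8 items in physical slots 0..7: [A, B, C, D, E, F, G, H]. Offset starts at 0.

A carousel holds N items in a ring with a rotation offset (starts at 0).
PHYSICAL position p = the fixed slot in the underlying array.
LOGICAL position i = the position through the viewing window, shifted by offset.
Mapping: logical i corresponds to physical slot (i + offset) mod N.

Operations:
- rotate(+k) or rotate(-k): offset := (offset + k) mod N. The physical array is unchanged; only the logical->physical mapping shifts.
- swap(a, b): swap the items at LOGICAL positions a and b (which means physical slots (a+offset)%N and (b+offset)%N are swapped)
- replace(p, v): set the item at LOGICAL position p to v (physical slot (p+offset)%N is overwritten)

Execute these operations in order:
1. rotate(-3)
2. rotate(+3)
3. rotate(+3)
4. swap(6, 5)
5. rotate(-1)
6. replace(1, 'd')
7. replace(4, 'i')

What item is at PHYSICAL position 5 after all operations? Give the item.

Answer: F

Derivation:
After op 1 (rotate(-3)): offset=5, physical=[A,B,C,D,E,F,G,H], logical=[F,G,H,A,B,C,D,E]
After op 2 (rotate(+3)): offset=0, physical=[A,B,C,D,E,F,G,H], logical=[A,B,C,D,E,F,G,H]
After op 3 (rotate(+3)): offset=3, physical=[A,B,C,D,E,F,G,H], logical=[D,E,F,G,H,A,B,C]
After op 4 (swap(6, 5)): offset=3, physical=[B,A,C,D,E,F,G,H], logical=[D,E,F,G,H,B,A,C]
After op 5 (rotate(-1)): offset=2, physical=[B,A,C,D,E,F,G,H], logical=[C,D,E,F,G,H,B,A]
After op 6 (replace(1, 'd')): offset=2, physical=[B,A,C,d,E,F,G,H], logical=[C,d,E,F,G,H,B,A]
After op 7 (replace(4, 'i')): offset=2, physical=[B,A,C,d,E,F,i,H], logical=[C,d,E,F,i,H,B,A]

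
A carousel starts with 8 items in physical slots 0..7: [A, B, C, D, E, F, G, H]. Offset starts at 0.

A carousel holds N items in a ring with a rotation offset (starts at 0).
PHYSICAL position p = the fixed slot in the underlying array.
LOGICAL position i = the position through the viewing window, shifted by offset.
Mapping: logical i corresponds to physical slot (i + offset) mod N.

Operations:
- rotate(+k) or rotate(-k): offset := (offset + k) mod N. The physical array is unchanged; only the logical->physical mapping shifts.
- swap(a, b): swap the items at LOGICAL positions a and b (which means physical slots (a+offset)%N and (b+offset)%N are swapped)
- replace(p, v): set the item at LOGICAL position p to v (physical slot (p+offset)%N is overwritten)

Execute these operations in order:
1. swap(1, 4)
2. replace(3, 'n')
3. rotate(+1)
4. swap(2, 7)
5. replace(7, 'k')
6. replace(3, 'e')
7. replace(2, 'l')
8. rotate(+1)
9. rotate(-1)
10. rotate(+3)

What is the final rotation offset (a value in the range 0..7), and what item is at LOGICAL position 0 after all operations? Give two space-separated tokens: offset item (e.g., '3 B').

Answer: 4 e

Derivation:
After op 1 (swap(1, 4)): offset=0, physical=[A,E,C,D,B,F,G,H], logical=[A,E,C,D,B,F,G,H]
After op 2 (replace(3, 'n')): offset=0, physical=[A,E,C,n,B,F,G,H], logical=[A,E,C,n,B,F,G,H]
After op 3 (rotate(+1)): offset=1, physical=[A,E,C,n,B,F,G,H], logical=[E,C,n,B,F,G,H,A]
After op 4 (swap(2, 7)): offset=1, physical=[n,E,C,A,B,F,G,H], logical=[E,C,A,B,F,G,H,n]
After op 5 (replace(7, 'k')): offset=1, physical=[k,E,C,A,B,F,G,H], logical=[E,C,A,B,F,G,H,k]
After op 6 (replace(3, 'e')): offset=1, physical=[k,E,C,A,e,F,G,H], logical=[E,C,A,e,F,G,H,k]
After op 7 (replace(2, 'l')): offset=1, physical=[k,E,C,l,e,F,G,H], logical=[E,C,l,e,F,G,H,k]
After op 8 (rotate(+1)): offset=2, physical=[k,E,C,l,e,F,G,H], logical=[C,l,e,F,G,H,k,E]
After op 9 (rotate(-1)): offset=1, physical=[k,E,C,l,e,F,G,H], logical=[E,C,l,e,F,G,H,k]
After op 10 (rotate(+3)): offset=4, physical=[k,E,C,l,e,F,G,H], logical=[e,F,G,H,k,E,C,l]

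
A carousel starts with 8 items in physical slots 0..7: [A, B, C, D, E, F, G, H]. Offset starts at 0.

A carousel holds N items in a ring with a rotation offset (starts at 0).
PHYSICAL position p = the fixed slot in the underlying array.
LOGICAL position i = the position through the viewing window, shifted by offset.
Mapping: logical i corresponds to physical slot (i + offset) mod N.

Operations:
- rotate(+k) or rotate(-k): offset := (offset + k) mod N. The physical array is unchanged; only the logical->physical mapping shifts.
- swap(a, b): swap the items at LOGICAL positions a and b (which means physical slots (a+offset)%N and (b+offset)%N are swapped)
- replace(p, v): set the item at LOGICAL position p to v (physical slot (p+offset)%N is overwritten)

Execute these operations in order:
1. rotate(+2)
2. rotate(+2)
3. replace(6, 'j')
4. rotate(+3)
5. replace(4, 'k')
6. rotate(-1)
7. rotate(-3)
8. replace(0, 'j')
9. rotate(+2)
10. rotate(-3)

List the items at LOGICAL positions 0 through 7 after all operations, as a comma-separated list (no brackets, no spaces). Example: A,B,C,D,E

After op 1 (rotate(+2)): offset=2, physical=[A,B,C,D,E,F,G,H], logical=[C,D,E,F,G,H,A,B]
After op 2 (rotate(+2)): offset=4, physical=[A,B,C,D,E,F,G,H], logical=[E,F,G,H,A,B,C,D]
After op 3 (replace(6, 'j')): offset=4, physical=[A,B,j,D,E,F,G,H], logical=[E,F,G,H,A,B,j,D]
After op 4 (rotate(+3)): offset=7, physical=[A,B,j,D,E,F,G,H], logical=[H,A,B,j,D,E,F,G]
After op 5 (replace(4, 'k')): offset=7, physical=[A,B,j,k,E,F,G,H], logical=[H,A,B,j,k,E,F,G]
After op 6 (rotate(-1)): offset=6, physical=[A,B,j,k,E,F,G,H], logical=[G,H,A,B,j,k,E,F]
After op 7 (rotate(-3)): offset=3, physical=[A,B,j,k,E,F,G,H], logical=[k,E,F,G,H,A,B,j]
After op 8 (replace(0, 'j')): offset=3, physical=[A,B,j,j,E,F,G,H], logical=[j,E,F,G,H,A,B,j]
After op 9 (rotate(+2)): offset=5, physical=[A,B,j,j,E,F,G,H], logical=[F,G,H,A,B,j,j,E]
After op 10 (rotate(-3)): offset=2, physical=[A,B,j,j,E,F,G,H], logical=[j,j,E,F,G,H,A,B]

Answer: j,j,E,F,G,H,A,B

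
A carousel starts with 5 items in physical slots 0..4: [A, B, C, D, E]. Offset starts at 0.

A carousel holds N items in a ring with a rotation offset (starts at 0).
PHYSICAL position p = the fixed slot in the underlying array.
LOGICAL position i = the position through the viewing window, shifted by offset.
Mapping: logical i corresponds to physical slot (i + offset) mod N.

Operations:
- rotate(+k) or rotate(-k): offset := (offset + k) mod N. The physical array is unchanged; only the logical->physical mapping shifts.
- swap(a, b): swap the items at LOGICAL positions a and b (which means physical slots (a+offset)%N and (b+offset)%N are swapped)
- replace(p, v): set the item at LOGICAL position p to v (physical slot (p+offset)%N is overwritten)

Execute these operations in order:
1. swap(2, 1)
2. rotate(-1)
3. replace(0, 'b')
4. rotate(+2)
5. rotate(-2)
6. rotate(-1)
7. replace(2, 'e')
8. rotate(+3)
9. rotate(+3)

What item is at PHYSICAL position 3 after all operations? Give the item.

Answer: D

Derivation:
After op 1 (swap(2, 1)): offset=0, physical=[A,C,B,D,E], logical=[A,C,B,D,E]
After op 2 (rotate(-1)): offset=4, physical=[A,C,B,D,E], logical=[E,A,C,B,D]
After op 3 (replace(0, 'b')): offset=4, physical=[A,C,B,D,b], logical=[b,A,C,B,D]
After op 4 (rotate(+2)): offset=1, physical=[A,C,B,D,b], logical=[C,B,D,b,A]
After op 5 (rotate(-2)): offset=4, physical=[A,C,B,D,b], logical=[b,A,C,B,D]
After op 6 (rotate(-1)): offset=3, physical=[A,C,B,D,b], logical=[D,b,A,C,B]
After op 7 (replace(2, 'e')): offset=3, physical=[e,C,B,D,b], logical=[D,b,e,C,B]
After op 8 (rotate(+3)): offset=1, physical=[e,C,B,D,b], logical=[C,B,D,b,e]
After op 9 (rotate(+3)): offset=4, physical=[e,C,B,D,b], logical=[b,e,C,B,D]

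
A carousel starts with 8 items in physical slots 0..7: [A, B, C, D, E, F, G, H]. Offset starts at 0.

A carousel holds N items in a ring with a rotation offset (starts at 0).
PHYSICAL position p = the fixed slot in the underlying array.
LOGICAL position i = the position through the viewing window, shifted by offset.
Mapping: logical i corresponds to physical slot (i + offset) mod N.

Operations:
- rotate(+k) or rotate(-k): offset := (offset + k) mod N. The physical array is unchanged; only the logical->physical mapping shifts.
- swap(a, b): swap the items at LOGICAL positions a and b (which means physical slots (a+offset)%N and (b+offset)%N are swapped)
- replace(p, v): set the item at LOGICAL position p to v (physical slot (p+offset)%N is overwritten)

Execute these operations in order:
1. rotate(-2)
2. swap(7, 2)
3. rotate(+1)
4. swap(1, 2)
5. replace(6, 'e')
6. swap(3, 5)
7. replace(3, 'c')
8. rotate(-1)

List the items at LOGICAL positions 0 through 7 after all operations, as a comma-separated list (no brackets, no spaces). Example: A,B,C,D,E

After op 1 (rotate(-2)): offset=6, physical=[A,B,C,D,E,F,G,H], logical=[G,H,A,B,C,D,E,F]
After op 2 (swap(7, 2)): offset=6, physical=[F,B,C,D,E,A,G,H], logical=[G,H,F,B,C,D,E,A]
After op 3 (rotate(+1)): offset=7, physical=[F,B,C,D,E,A,G,H], logical=[H,F,B,C,D,E,A,G]
After op 4 (swap(1, 2)): offset=7, physical=[B,F,C,D,E,A,G,H], logical=[H,B,F,C,D,E,A,G]
After op 5 (replace(6, 'e')): offset=7, physical=[B,F,C,D,E,e,G,H], logical=[H,B,F,C,D,E,e,G]
After op 6 (swap(3, 5)): offset=7, physical=[B,F,E,D,C,e,G,H], logical=[H,B,F,E,D,C,e,G]
After op 7 (replace(3, 'c')): offset=7, physical=[B,F,c,D,C,e,G,H], logical=[H,B,F,c,D,C,e,G]
After op 8 (rotate(-1)): offset=6, physical=[B,F,c,D,C,e,G,H], logical=[G,H,B,F,c,D,C,e]

Answer: G,H,B,F,c,D,C,e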